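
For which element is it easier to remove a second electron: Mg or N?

Mg

After 1 electron has been removed, what remains? Mg⁺ still has 1 valence electron; N⁺ still has 4 valence electrons.
All are still removing valence electrons, so compare the +1 ions as you would atoms: IE_2 generally rises across a period (higher Z_eff) and falls down a group (larger shell), subject to the usual subshell exceptions.
Valence configurations: Mg⁺ [Ne]3s¹, N⁺ [He]2s²2p².
Tabulated IE_2 (kJ/mol): Mg 1451, N 2856.
Putting it together, IE_2: Mg < N.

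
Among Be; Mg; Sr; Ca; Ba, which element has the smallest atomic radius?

Be

Radius decreases left→right (rising Z_eff, same n) and increases top→bottom (higher n).
All are in group 2, so atomic radius increases down the group.
The smallest atomic radius among these belongs to Be.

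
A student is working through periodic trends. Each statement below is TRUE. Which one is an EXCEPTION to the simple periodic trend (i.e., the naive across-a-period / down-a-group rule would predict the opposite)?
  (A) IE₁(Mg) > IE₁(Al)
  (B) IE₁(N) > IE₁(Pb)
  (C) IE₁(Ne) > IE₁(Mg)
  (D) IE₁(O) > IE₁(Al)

The general trend: first ionisation energy increases across a period and decreases down a group.
(A) Mg (period 3, group 2) vs Al (period 3, group 13): the stated order contradicts the simple trend.
(B) N (period 2, group 15) vs Pb (period 6, group 14): the stated order agrees with the simple trend.
(C) Ne (period 2, group 18) vs Mg (period 3, group 2): the stated order agrees with the simple trend.
(D) O (period 2, group 16) vs Al (period 3, group 13): the stated order agrees with the simple trend.
The exception is (A): Al's single 3p electron is easier to remove than one from Mg's filled 3s².

(A)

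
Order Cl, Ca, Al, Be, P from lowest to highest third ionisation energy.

Al < P < Cl < Ca < Be

The third ionization energy removes an electron from the +2 ion. For each element: Cl²⁺ still has 5 valence electrons; Ca²⁺ is the bare [Ar] core; Al²⁺ still has 1 valence electron; Be²⁺ is the bare [He] core; P²⁺ still has 3 valence electrons.
Core electrons are held far more tightly than valence electrons, so Ca and Be top the IE_3 order.
Valence configurations: Cl²⁺ [Ne]3s²3p³, Al²⁺ [Ne]3s¹, P²⁺ [Ne]3s²3p¹.
The numbers (kJ/mol): Cl 3822, Ca 4912, Al 2745, Be 14849, P 2914.
Hence IE_3: Al < P < Cl < Ca < Be.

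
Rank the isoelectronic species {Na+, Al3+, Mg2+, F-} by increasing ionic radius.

All of these have 10 electrons, so size is governed by nuclear charge alone: the more protons, the stronger the pull on the same electron cloud, and the smaller the ion.
Nuclear charges: Al3+ (Z=13), Mg2+ (Z=12), Na+ (Z=11), F- (Z=9).
Smallest to largest: Al3+ < Mg2+ < Na+ < F-.

Al3+ < Mg2+ < Na+ < F-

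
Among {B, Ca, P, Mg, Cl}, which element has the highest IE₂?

B

The second ionization energy removes an electron from the +1 ion. For each element: B⁺ still has 2 valence electrons; Ca⁺ still has 1 valence electron; P⁺ still has 4 valence electrons; Mg⁺ still has 1 valence electron; Cl⁺ still has 6 valence electrons.
All are still removing valence electrons, so compare the +1 ions as you would atoms: IE_2 generally rises across a period (higher Z_eff) and falls down a group (larger shell), subject to the usual subshell exceptions.
Valence configurations: B⁺ [He]2s², Ca⁺ [Ar]4s¹, P⁺ [Ne]3s²3p², Mg⁺ [Ne]3s¹, Cl⁺ [Ne]3s²3p⁴.
The numbers (kJ/mol): B 2427, Ca 1145, P 1907, Mg 1451, Cl 2298.
So the second ionization energies run Ca < Mg < P < Cl < B.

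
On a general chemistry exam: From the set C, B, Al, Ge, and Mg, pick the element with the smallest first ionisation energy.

Al

IE₁ increases left→right with effective nuclear charge and decreases top→bottom as the valence shell moves farther out.
Here both period and group differ, so the two effects have to be weighed against each other.
Mg > Al: this pair runs against the simple trend — see the exception note.
Ge > Mg: period and group pull opposite ways; the across-period shift dominates (762 vs 738 kJ/mol).
B > Ge: the two effects oppose for this pair; the down-group effect wins (801 vs 762 kJ/mol).
C > B: C lies to the right of B in period 2, so the across-period effect alone puts C higher.
Note the exception: Mg has a higher first ionization energy than Al, contrary to the simple trend — Al's single 3p electron is easier to remove than one from Mg's filled 3s².
Approximate values (kJ/mol): B 801, C 1086, Mg 738, Al 578, Ge 762.
The smallest first ionisation energy among these belongs to Al.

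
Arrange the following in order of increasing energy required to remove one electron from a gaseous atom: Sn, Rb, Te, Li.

Rb, Li, Sn, Te

Li is in period 2, group 1; Rb is in period 5, group 1; Sn is in period 5, group 14; Te is in period 5, group 16.
First ionization energy rises across a period (greater Z_eff holds electrons more tightly) and falls down a group (valence electrons are farther from the nucleus).
Neither a single period nor a single group — weigh both effects.
Li > Rb: they share group 1; the group trend gives Li the larger value.
Sn > Li: the two effects oppose for this pair; the across-period effect wins (709 vs 520 kJ/mol).
Te > Sn: Te lies to the right of Sn in period 5, so the across-period effect alone puts Te higher.
Tabulated first ionization energy (kJ/mol): Li 520, Rb 403, Sn 709, Te 869.
So from lowest to highest: Rb < Li < Sn < Te.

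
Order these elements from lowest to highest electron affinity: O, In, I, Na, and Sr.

O is in period 2, group 16; Na is in period 3, group 1; Sr is in period 5, group 2; In is in period 5, group 13; I is in period 5, group 17.
Atoms with high Z_eff and room in the valence shell (especially the halogens) have the most exothermic electron affinities.
These span different periods and groups, so the two trends combine.
In > Sr: In lies to the right of Sr in period 5, so the across-period effect alone puts In higher.
Na > In: the two effects oppose for this pair; the down-group effect wins (53 vs 29 kJ/mol).
O > Na: relative to Na, both the across-period and down-group shifts push O's electron affinity up.
I > O: the two effects oppose for this pair; the across-period effect wins (295 vs 141 kJ/mol).
Approximate values (kJ/mol): O 141, Na 53, Sr 5, In 29, I 295.
So from lowest to highest: Sr < In < Na < O < I.

Sr < In < Na < O < I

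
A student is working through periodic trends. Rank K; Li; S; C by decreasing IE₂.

Li > K > C > S

Consider each +1 ion: K⁺ is the bare [Ar] core; Li⁺ is the bare [He] core; S⁺ still has 5 valence electrons; C⁺ still has 3 valence electrons.
Core electrons are held far more tightly than valence electrons, so K and Li top the IE_2 order.
Valence configurations: S⁺ [Ne]3s²3p³, C⁺ [He]2s²2p¹.
The numbers (kJ/mol): K 3052, Li 7298, S 2252, C 2353.
Putting it together, IE_2: S < C < K < Li.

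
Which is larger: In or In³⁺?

Forming In³⁺ removes 3 electrons from In. Fewer electrons for the same nuclear charge means less shielding and a higher Z_eff on the remaining electrons, and for main-group metals the entire outer shell is lost.
A cation is smaller than its parent atom: In³⁺ < In.

In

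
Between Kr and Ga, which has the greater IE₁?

Kr

IE₁ increases left→right with effective nuclear charge and decreases top→bottom as the valence shell moves farther out.
All lie in period 4, so first ionization energy increases left to right.
So Kr has the greater IE₁ (Kr > Ga).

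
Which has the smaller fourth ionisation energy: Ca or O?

After 3 electrons have been removed, what remains? Ca³⁺ is already 1 electron into the core; O³⁺ still has 3 valence electrons.
Usually core removal costs more than valence removal, but here the competition is close: a tightly held n=2 valence electron can cost more to remove than an n=3 core electron, so the actual values have to decide it.
The numbers (kJ/mol): Ca 6491, O 7469.
Hence IE_4: Ca < O.

Ca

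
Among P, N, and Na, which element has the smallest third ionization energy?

Consider each +2 ion: P²⁺ still has 3 valence electrons; N²⁺ still has 3 valence electrons; Na²⁺ is already 1 electron into the core.
Pulling an electron out of a noble-gas core costs far more than removing a remaining valence electron, so Na sits at the high end of IE_3.
Valence configurations: P²⁺ [Ne]3s²3p¹, N²⁺ [He]2s²2p¹.
Approximate IE_3 values (kJ/mol): P 2914, N 4578, Na 6910.
Hence IE_3: P < N < Na.

P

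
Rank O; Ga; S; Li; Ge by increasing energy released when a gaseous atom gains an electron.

EA tends to increase across a period and decrease down a group, though the pattern is less regular than for IE or radius.
Neither a single period nor a single group — weigh both effects.
Li > Ga: period and group pull opposite ways; the down-group shift dominates (60 vs 29 kJ/mol).
Ge > Li: period and group pull opposite ways; the across-period shift dominates (119 vs 60 kJ/mol).
O > Ge: both effects reinforce here, so O is clearly the higher of the two.
S > O: this pair runs against the simple trend — see the exception note.
Note the exception: S has a higher electron affinity than O, contrary to the simple trend — the compact 2p subshell of O repels the added electron more than S's larger 3p does.
Approximate values (kJ/mol): Li 60, O 141, S 200, Ga 29, Ge 119.
So from lowest to highest: Ga < Li < Ge < O < S.

Ga, Li, Ge, O, S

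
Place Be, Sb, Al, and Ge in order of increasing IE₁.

Al, Ge, Sb, Be

Be is in period 2, group 2; Al is in period 3, group 13; Ge is in period 4, group 14; Sb is in period 5, group 15.
IE₁ increases left→right with effective nuclear charge and decreases top→bottom as the valence shell moves farther out.
These sit on a diagonal, where the across-period and down-group effects partly cancel.
Ge > Al: period and group pull opposite ways; the across-period shift dominates (762 vs 578 kJ/mol).
Sb > Ge: the two effects oppose for this pair; the across-period effect wins (831 vs 762 kJ/mol).
Be > Sb: the two effects oppose for this pair; the down-group effect wins (900 vs 831 kJ/mol).
Tabulated first ionization energy (kJ/mol): Be 900, Al 578, Ge 762, Sb 831.
So from lowest to highest: Al < Ge < Sb < Be.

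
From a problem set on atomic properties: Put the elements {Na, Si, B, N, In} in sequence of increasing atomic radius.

Radius decreases left→right (rising Z_eff, same n) and increases top→bottom (higher n).
These span different periods and groups, so the two trends combine.
B > N: both are in period 2; the period trend gives B the larger value.
Si > B: period and group pull opposite ways; the down-group shift dominates (116 vs 85 pm).
In > Si: relative to Si, both the across-period and down-group shifts push In's atomic radius up.
Na > In: period and group pull opposite ways; the across-period shift dominates (155 vs 142 pm).
Approximate values (pm): B 85, N 71, Na 155, Si 116, In 142.
So from smallest to largest: N < B < Si < In < Na.

N < B < Si < In < Na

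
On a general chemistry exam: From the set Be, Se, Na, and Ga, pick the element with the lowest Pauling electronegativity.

Na

Be is in period 2, group 2; Na is in period 3, group 1; Ga is in period 4, group 13; Se is in period 4, group 16.
EN rises left→right (higher Z_eff, smaller atoms) and falls top→bottom (larger, more shielded atoms).
These span different periods and groups, so the two trends combine.
Be > Na: relative to Na, both the across-period and down-group shifts push Be's electronegativity up.
Ga > Be: the two effects oppose for this pair; the across-period effect wins (1.81 vs 1.57).
Se > Ga: both are in period 4; the period trend gives Se the larger value.
Approximate values (Pauling): Be 1.57, Na 0.93, Ga 1.81, Se 2.55.
The lowest Pauling electronegativity among these belongs to Na.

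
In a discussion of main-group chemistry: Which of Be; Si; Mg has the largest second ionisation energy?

Consider each +1 ion: Be⁺ still has 1 valence electron; Si⁺ still has 3 valence electrons; Mg⁺ still has 1 valence electron.
All are still removing valence electrons, so compare the +1 ions as you would atoms: IE_2 generally rises across a period (higher Z_eff) and falls down a group (larger shell), subject to the usual subshell exceptions.
Valence configurations: Be⁺ [He]2s¹, Si⁺ [Ne]3s²3p¹, Mg⁺ [Ne]3s¹.
The numbers (kJ/mol): Be 1757, Si 1577, Mg 1451.
Hence IE_2: Mg < Si < Be.

Be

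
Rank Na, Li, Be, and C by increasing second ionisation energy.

Consider each +1 ion: Na⁺ is the bare [Ne] core; Li⁺ is the bare [He] core; Be⁺ still has 1 valence electron; C⁺ still has 3 valence electrons.
Pulling an electron out of a noble-gas core costs far more than removing a remaining valence electron, so Na and Li sit at the high end of IE_2.
Valence configurations: Be⁺ [He]2s¹, C⁺ [He]2s²2p¹.
Tabulated IE_2 (kJ/mol): Na 4562, Li 7298, Be 1757, C 2353.
Hence IE_2: Be < C < Na < Li.

Be < C < Na < Li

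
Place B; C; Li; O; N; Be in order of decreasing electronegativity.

Li is in period 2, group 1; Be is in period 2, group 2; B is in period 2, group 13; C is in period 2, group 14; N is in period 2, group 15; O is in period 2, group 16.
Smaller atoms with higher effective nuclear charge are more electronegative.
All lie in period 2, so electronegativity increases left to right.
So from highest to lowest: O > N > C > B > Be > Li.

O, N, C, B, Be, Li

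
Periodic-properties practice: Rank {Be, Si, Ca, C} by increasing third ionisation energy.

After 2 electrons have been removed, what remains? Be²⁺ is the bare [He] core; Si²⁺ still has 2 valence electrons; Ca²⁺ is the bare [Ar] core; C²⁺ still has 2 valence electrons.
Breaking into a closed-shell core is much more expensive than removing a leftover valence electron — Ca and Be have the largest IE_3 here.
Valence configurations: Si²⁺ [Ne]3s², C²⁺ [He]2s².
The numbers (kJ/mol): Be 14849, Si 3232, Ca 4912, C 4620.
Putting it together, IE_3: Si < C < Ca < Be.

Si < C < Ca < Be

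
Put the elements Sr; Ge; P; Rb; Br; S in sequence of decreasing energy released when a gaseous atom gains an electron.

P is in period 3, group 15; S is in period 3, group 16; Ge is in period 4, group 14; Br is in period 4, group 17; Rb is in period 5, group 1; Sr is in period 5, group 2.
EA tends to increase across a period and decrease down a group, though the pattern is less regular than for IE or radius.
Here both period and group differ, so the two effects have to be weighed against each other.
Rb > Sr: this pair runs against the simple trend — see the exception note.
P > Rb: relative to Rb, both the across-period and down-group shifts push P's electron affinity up.
Ge > P: this pair runs against the simple trend — see the exception note.
S > Ge: relative to Ge, both the across-period and down-group shifts push S's electron affinity up.
Br > S: period and group pull opposite ways; the across-period shift dominates (325 vs 200 kJ/mol).
Note the exception: Rb has a higher electron affinity than Sr, contrary to the simple trend — adding an electron to Sr (ns²) has to open a new, higher-energy np subshell, which is unfavourable.
Note the exception: Ge has a higher electron affinity than P, contrary to the simple trend — adding an electron to P's half-filled np³ subshell costs electron-pairing energy.
For reference (kJ/mol): P 72, S 200, Ge 119, Br 325, Rb 47, Sr 5.
So from highest to lowest: Br > S > Ge > P > Rb > Sr.

Br, S, Ge, P, Rb, Sr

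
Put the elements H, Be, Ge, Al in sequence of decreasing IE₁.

H > Be > Ge > Al

First ionization energy rises across a period (greater Z_eff holds electrons more tightly) and falls down a group (valence electrons are farther from the nucleus).
A diagonal step moves right (one effect) and down (the opposite effect) at once.
Ge > Al: the two effects oppose for this pair; the across-period effect wins (762 vs 578 kJ/mol).
Be > Ge: period and group pull opposite ways; the down-group shift dominates (900 vs 762 kJ/mol).
H > Be: the two effects oppose for this pair; the down-group effect wins (1312 vs 900 kJ/mol).
Approximate values (kJ/mol): H 1312, Be 900, Al 578, Ge 762.
So from highest to lowest: H > Be > Ge > Al.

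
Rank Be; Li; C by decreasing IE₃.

Be > Li > C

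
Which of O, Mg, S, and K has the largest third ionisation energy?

IE_3 is the cost of taking one more electron from the +2 cation: O²⁺ still has 4 valence electrons; Mg²⁺ is the bare [Ne] core; S²⁺ still has 4 valence electrons; K²⁺ is already 1 electron into the core.
Usually core removal costs more than valence removal, but here the competition is close: a tightly held n=2 valence electron can cost more to remove than an n=3 core electron, so the actual values have to decide it.
Valence configurations: O²⁺ [He]2s²2p², S²⁺ [Ne]3s²3p².
Tabulated IE_3 (kJ/mol): O 5300, Mg 7733, S 3357, K 4420.
So the third ionization energies run S < K < O < Mg.

Mg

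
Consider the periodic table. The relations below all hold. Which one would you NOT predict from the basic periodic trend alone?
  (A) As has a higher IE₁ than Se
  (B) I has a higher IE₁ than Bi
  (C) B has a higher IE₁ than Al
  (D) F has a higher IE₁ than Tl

(A)

The general trend: IE₁ increases across a period and decreases down a group.
(A) As (period 4, group 15) vs Se (period 4, group 16): the stated order contradicts the simple trend.
(B) I (period 5, group 17) vs Bi (period 6, group 15): the stated order agrees with the simple trend.
(C) B (period 2, group 13) vs Al (period 3, group 13): the stated order agrees with the simple trend.
(D) F (period 2, group 17) vs Tl (period 6, group 13): the stated order agrees with the simple trend.
The exception is (A): Se (4p⁴) ionizes more easily than half-filled As (4p³).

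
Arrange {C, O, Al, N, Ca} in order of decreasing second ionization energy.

O, N, C, Al, Ca

After 1 electron has been removed, what remains? C⁺ still has 3 valence electrons; O⁺ still has 5 valence electrons; Al⁺ still has 2 valence electrons; N⁺ still has 4 valence electrons; Ca⁺ still has 1 valence electron.
All are still removing valence electrons, so compare the +1 ions as you would atoms: IE_2 generally rises across a period (higher Z_eff) and falls down a group (larger shell), subject to the usual subshell exceptions.
Valence configurations: C⁺ [He]2s²2p¹, O⁺ [He]2s²2p³, Al⁺ [Ne]3s², N⁺ [He]2s²2p², Ca⁺ [Ar]4s¹.
Tabulated IE_2 (kJ/mol): C 2353, O 3388, Al 1817, N 2856, Ca 1145.
Putting it together, IE_2: Ca < Al < C < N < O.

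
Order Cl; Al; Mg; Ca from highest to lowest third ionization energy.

Mg > Ca > Cl > Al

Consider each +2 ion: Cl²⁺ still has 5 valence electrons; Al²⁺ still has 1 valence electron; Mg²⁺ is the bare [Ne] core; Ca²⁺ is the bare [Ar] core.
Pulling an electron out of a noble-gas core costs far more than removing a remaining valence electron, so Ca and Mg sit at the high end of IE_3.
Valence configurations: Cl²⁺ [Ne]3s²3p³, Al²⁺ [Ne]3s¹.
Tabulated IE_3 (kJ/mol): Cl 3822, Al 2745, Mg 7733, Ca 4912.
Hence IE_3: Al < Cl < Ca < Mg.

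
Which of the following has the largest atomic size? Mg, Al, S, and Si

Mg

Moving right in a period, electrons are added to the same shell under a stronger nuclear pull, so atoms get smaller; moving down, a new shell is opened and atoms get larger.
All lie in period 3, so atomic radius increases right to left.
The largest atomic size among these belongs to Mg.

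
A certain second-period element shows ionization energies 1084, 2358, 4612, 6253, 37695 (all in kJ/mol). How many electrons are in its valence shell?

4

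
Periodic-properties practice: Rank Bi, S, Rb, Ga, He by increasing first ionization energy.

Removing the outermost electron gets harder across a period and easier down a group.
These span different periods and groups, so the two trends combine.
Ga > Rb: both effects reinforce here, so Ga is clearly the higher of the two.
Bi > Ga: the two effects oppose for this pair; the across-period effect wins (703 vs 579 kJ/mol).
S > Bi: both effects reinforce here, so S is clearly the higher of the two.
He > S: relative to S, both the across-period and down-group shifts push He's first ionization energy up.
Approximate values (kJ/mol): He 2372, S 1000, Ga 579, Rb 403, Bi 703.
So from lowest to highest: Rb < Ga < Bi < S < He.

Rb, Ga, Bi, S, He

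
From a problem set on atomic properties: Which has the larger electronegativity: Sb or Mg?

EN rises left→right (higher Z_eff, smaller atoms) and falls top→bottom (larger, more shielded atoms).
These span different periods and groups, so the two trends combine.
Sb > Mg: the two effects oppose for this pair; the across-period effect wins (2.05 vs 1.31).
For reference (Pauling): Mg 1.31, Sb 2.05.
So Sb has the larger electronegativity (Sb > Mg).

Sb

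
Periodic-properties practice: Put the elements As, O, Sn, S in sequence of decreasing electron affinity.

O is in period 2, group 16; S is in period 3, group 16; As is in period 4, group 15; Sn is in period 5, group 14.
EA tends to increase across a period and decrease down a group, though the pattern is less regular than for IE or radius.
Here both period and group differ, so the two effects have to be weighed against each other.
Sn > As: this pair runs against the simple trend — see the exception note.
O > Sn: both effects reinforce here, so O is clearly the higher of the two.
S > O: this pair runs against the simple trend — see the exception note.
Note the exception: Sn has a higher electron affinity than As, contrary to the simple trend — adding an electron to As's half-filled np³ subshell costs electron-pairing energy.
Note the exception: S has a higher electron affinity than O, contrary to the simple trend — the compact 2p subshell of O repels the added electron more than S's larger 3p does.
Approximate values (kJ/mol): O 141, S 200, As 78, Sn 107.
So from highest to lowest: S > O > Sn > As.

S > O > Sn > As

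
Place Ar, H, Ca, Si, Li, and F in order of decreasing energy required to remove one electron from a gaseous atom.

Across a period the outer electron is held more tightly (higher IE₁); down a group it sits in a higher shell, more shielded, and comes off more easily.
These span different periods and groups, so the two trends combine.
Ca > Li: the two effects oppose for this pair; the across-period effect wins (590 vs 520 kJ/mol).
Si > Ca: relative to Ca, both the across-period and down-group shifts push Si's first ionization energy up.
H > Si: period and group pull opposite ways; the down-group shift dominates (1312 vs 786 kJ/mol).
Ar > H: the two effects oppose for this pair; the across-period effect wins (1521 vs 1312 kJ/mol).
F > Ar: period and group pull opposite ways; the down-group shift dominates (1681 vs 1521 kJ/mol).
For reference (kJ/mol): H 1312, Li 520, F 1681, Si 786, Ar 1521, Ca 590.
So from highest to lowest: F > Ar > H > Si > Ca > Li.

F > Ar > H > Si > Ca > Li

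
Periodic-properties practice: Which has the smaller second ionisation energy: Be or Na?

Be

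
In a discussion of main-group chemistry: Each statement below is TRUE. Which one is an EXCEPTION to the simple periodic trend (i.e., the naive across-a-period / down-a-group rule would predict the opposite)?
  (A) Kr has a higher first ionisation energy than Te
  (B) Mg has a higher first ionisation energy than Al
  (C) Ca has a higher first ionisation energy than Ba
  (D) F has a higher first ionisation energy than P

(B)

The general trend: first ionisation energy increases across a period and decreases down a group.
(A) Kr (period 4, group 18) vs Te (period 5, group 16): the stated order agrees with the simple trend.
(B) Mg (period 3, group 2) vs Al (period 3, group 13): the stated order contradicts the simple trend.
(C) Ca (period 4, group 2) vs Ba (period 6, group 2): the stated order agrees with the simple trend.
(D) F (period 2, group 17) vs P (period 3, group 15): the stated order agrees with the simple trend.
The exception is (B): Al's single 3p electron is easier to remove than one from Mg's filled 3s².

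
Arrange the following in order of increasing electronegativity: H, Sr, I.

Sr < H < I

H is in period 1, group 1; Sr is in period 5, group 2; I is in period 5, group 17.
EN rises left→right (higher Z_eff, smaller atoms) and falls top→bottom (larger, more shielded atoms).
Neither a single period nor a single group — weigh both effects.
H > Sr: the two effects oppose for this pair; the down-group effect wins (2.20 vs 0.95).
I > H: the two effects oppose for this pair; the across-period effect wins (2.66 vs 2.20).
Tabulated electronegativity (Pauling): H 2.20, Sr 0.95, I 2.66.
So from lowest to highest: Sr < H < I.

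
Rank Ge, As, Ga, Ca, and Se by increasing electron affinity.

Atoms with high Z_eff and room in the valence shell (especially the halogens) have the most exothermic electron affinities.
All lie in period 4; the across-period trend (electron affinity increases left to right) applies, with the exception below.
Note the exception: Ge has a higher electron affinity than As, contrary to the simple trend — adding an electron to As's half-filled 4p³ is unfavourable, so Ge (4p²) has the more exothermic EA.
Approximate values (kJ/mol): Ca 2, Ga 29, Ge 119, As 78, Se 195.
So from lowest to highest: Ca < Ga < As < Ge < Se.

Ca < Ga < As < Ge < Se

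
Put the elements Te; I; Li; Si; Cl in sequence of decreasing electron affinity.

Cl > I > Te > Si > Li

EA tends to increase across a period and decrease down a group, though the pattern is less regular than for IE or radius.
These span different periods and groups, so the two trends combine.
Si > Li: period and group pull opposite ways; the across-period shift dominates (134 vs 60 kJ/mol).
Te > Si: the two effects oppose for this pair; the across-period effect wins (190 vs 134 kJ/mol).
I > Te: both are in period 5; the period trend gives I the larger value.
Cl > I: Cl sits above I in group 17, so the down-group effect alone puts Cl higher.
For reference (kJ/mol): Li 60, Si 134, Cl 349, Te 190, I 295.
So from highest to lowest: Cl > I > Te > Si > Li.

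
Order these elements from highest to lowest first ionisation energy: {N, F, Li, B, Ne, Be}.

Li is in period 2, group 1; Be is in period 2, group 2; B is in period 2, group 13; N is in period 2, group 15; F is in period 2, group 17; Ne is in period 2, group 18.
Across a period the outer electron is held more tightly (higher IE₁); down a group it sits in a higher shell, more shielded, and comes off more easily.
All lie in period 2; the across-period trend (first ionization energy increases left to right) applies, with the exception below.
Note the exception: Be has a higher first ionization energy than B, contrary to the simple trend — removing B's lone 2p electron is easier than breaking Be's filled 2s².
Tabulated first ionization energy (kJ/mol): Li 520, Be 900, B 801, N 1402, F 1681, Ne 2081.
So from highest to lowest: Ne > F > N > Be > B > Li.

Ne, F, N, Be, B, Li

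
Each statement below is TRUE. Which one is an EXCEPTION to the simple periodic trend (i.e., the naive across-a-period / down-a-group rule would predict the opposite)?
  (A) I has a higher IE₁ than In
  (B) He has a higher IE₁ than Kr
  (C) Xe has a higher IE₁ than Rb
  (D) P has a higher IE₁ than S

(D)

The general trend: IE₁ increases across a period and decreases down a group.
(A) I (period 5, group 17) vs In (period 5, group 13): the stated order agrees with the simple trend.
(B) He (period 1, group 18) vs Kr (period 4, group 18): the stated order agrees with the simple trend.
(C) Xe (period 5, group 18) vs Rb (period 5, group 1): the stated order agrees with the simple trend.
(D) P (period 3, group 15) vs S (period 3, group 16): the stated order contradicts the simple trend.
The exception is (D): S (3p⁴) ionizes more easily than half-filled P (3p³) because the paired 3p electron in S is pushed out by e⁻–e⁻ repulsion.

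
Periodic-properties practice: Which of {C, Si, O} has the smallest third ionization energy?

The third ionization energy removes an electron from the +2 ion. For each element: C²⁺ still has 2 valence electrons; Si²⁺ still has 2 valence electrons; O²⁺ still has 4 valence electrons.
All are still removing valence electrons, so compare the +2 ions as you would atoms: IE_3 generally rises across a period (higher Z_eff) and falls down a group (larger shell), subject to the usual subshell exceptions.
Valence configurations: C²⁺ [He]2s², Si²⁺ [Ne]3s², O²⁺ [He]2s²2p².
Approximate IE_3 values (kJ/mol): C 4620, Si 3232, O 5300.
Putting it together, IE_3: Si < C < O.

Si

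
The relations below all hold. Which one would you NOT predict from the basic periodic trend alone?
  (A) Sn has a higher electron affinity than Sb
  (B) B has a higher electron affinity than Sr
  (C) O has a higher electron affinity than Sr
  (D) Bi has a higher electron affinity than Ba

(A)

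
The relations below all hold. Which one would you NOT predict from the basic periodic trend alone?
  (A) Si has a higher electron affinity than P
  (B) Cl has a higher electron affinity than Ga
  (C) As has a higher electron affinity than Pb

The general trend: electron affinity increases across a period and decreases down a group.
(A) Si (period 3, group 14) vs P (period 3, group 15): the stated order contradicts the simple trend.
(B) Cl (period 3, group 17) vs Ga (period 4, group 13): the stated order agrees with the simple trend.
(C) As (period 4, group 15) vs Pb (period 6, group 14): the stated order agrees with the simple trend.
The exception is (A): adding an electron to P's half-filled 3p³ is unfavourable, so Si (3p²) has the more exothermic EA.

(A)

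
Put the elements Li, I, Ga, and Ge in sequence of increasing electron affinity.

Ga < Li < Ge < I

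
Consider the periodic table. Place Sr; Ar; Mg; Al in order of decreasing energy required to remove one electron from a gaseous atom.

Ar, Mg, Al, Sr

Mg is in period 3, group 2; Al is in period 3, group 13; Ar is in period 3, group 18; Sr is in period 5, group 2.
Across a period the outer electron is held more tightly (higher IE₁); down a group it sits in a higher shell, more shielded, and comes off more easily.
Neither a single period nor a single group — weigh both effects.
Al > Sr: both effects reinforce here, so Al is clearly the higher of the two.
Mg > Al: this pair runs against the simple trend — see the exception note.
Ar > Mg: Ar lies to the right of Mg in period 3, so the across-period effect alone puts Ar higher.
Note the exception: Mg has a higher first ionization energy than Al, contrary to the simple trend — Al's single 3p electron is easier to remove than one from Mg's filled 3s².
Tabulated first ionization energy (kJ/mol): Mg 738, Al 578, Ar 1521, Sr 550.
So from highest to lowest: Ar > Mg > Al > Sr.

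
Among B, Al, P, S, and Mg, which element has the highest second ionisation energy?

B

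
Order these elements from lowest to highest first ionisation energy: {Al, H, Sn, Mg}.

Al < Sn < Mg < H

H is in period 1, group 1; Mg is in period 3, group 2; Al is in period 3, group 13; Sn is in period 5, group 14.
First ionization energy rises across a period (greater Z_eff holds electrons more tightly) and falls down a group (valence electrons are farther from the nucleus).
Here both period and group differ, so the two effects have to be weighed against each other.
Sn > Al: the two effects oppose for this pair; the across-period effect wins (709 vs 578 kJ/mol).
Mg > Sn: the two effects oppose for this pair; the down-group effect wins (738 vs 709 kJ/mol).
H > Mg: the two effects oppose for this pair; the down-group effect wins (1312 vs 738 kJ/mol).
Note the exception: Mg has a higher first ionization energy than Al, contrary to the simple trend — Al's single 3p electron is easier to remove than one from Mg's filled 3s².
Approximate values (kJ/mol): H 1312, Mg 738, Al 578, Sn 709.
So from lowest to highest: Al < Sn < Mg < H.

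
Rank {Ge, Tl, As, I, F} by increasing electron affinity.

Tl < As < Ge < I < F

Atoms with high Z_eff and room in the valence shell (especially the halogens) have the most exothermic electron affinities.
Here both period and group differ, so the two effects have to be weighed against each other.
As > Tl: relative to Tl, both the across-period and down-group shifts push As's electron affinity up.
Ge > As: this pair runs against the simple trend — see the exception note.
I > Ge: the two effects oppose for this pair; the across-period effect wins (295 vs 119 kJ/mol).
F > I: they share group 17; the group trend gives F the larger value.
Note the exception: Ge has a higher electron affinity than As, contrary to the simple trend — adding an electron to As's half-filled 4p³ is unfavourable, so Ge (4p²) has the more exothermic EA.
For reference (kJ/mol): F 328, Ge 119, As 78, I 295, Tl 19.
So from lowest to highest: Tl < As < Ge < I < F.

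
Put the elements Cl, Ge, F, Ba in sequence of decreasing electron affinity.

Cl > F > Ge > Ba

F is in period 2, group 17; Cl is in period 3, group 17; Ge is in period 4, group 14; Ba is in period 6, group 2.
Adding an electron releases more energy for atoms nearer the top right (short of the noble gases).
Here both period and group differ, so the two effects have to be weighed against each other.
Ge > Ba: both effects reinforce here, so Ge is clearly the higher of the two.
F > Ge: relative to Ge, both the across-period and down-group shifts push F's electron affinity up.
Cl > F: this pair runs against the simple trend — see the exception note.
Note the exception: Cl has a higher electron affinity than F, contrary to the simple trend — F's small 2p subshell makes the incoming electron feel strong e⁻–e⁻ repulsion, so Cl actually releases more energy on gaining an electron.
Tabulated electron affinity (kJ/mol): F 328, Cl 349, Ge 119, Ba 14.
So from highest to lowest: Cl > F > Ge > Ba.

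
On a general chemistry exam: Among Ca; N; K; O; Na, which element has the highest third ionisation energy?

Na

Consider each +2 ion: Ca²⁺ is the bare [Ar] core; N²⁺ still has 3 valence electrons; K²⁺ is already 1 electron into the core; O²⁺ still has 4 valence electrons; Na²⁺ is already 1 electron into the core.
Usually core removal costs more than valence removal, but here the competition is close: a tightly held n=2 valence electron can cost more to remove than an n=3 core electron, so the actual values have to decide it.
Valence configurations: N²⁺ [He]2s²2p¹, O²⁺ [He]2s²2p².
The numbers (kJ/mol): Ca 4912, N 4578, K 4420, O 5300, Na 6910.
So the third ionization energies run K < N < Ca < O < Na.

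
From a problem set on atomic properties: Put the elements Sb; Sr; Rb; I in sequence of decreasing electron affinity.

Rb is in period 5, group 1; Sr is in period 5, group 2; Sb is in period 5, group 15; I is in period 5, group 17.
Atoms with high Z_eff and room in the valence shell (especially the halogens) have the most exothermic electron affinities.
All lie in period 5; the across-period trend (electron affinity increases left to right) applies, with the exception below.
Note the exception: Rb has a higher electron affinity than Sr, contrary to the simple trend — adding an electron to Sr (ns²) has to open a new, higher-energy np subshell, which is unfavourable.
Approximate values (kJ/mol): Rb 47, Sr 5, Sb 103, I 295.
So from highest to lowest: I > Sb > Rb > Sr.

I > Sb > Rb > Sr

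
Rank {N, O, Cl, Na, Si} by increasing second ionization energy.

Si < Cl < N < O < Na

Consider each +1 ion: N⁺ still has 4 valence electrons; O⁺ still has 5 valence electrons; Cl⁺ still has 6 valence electrons; Na⁺ is the bare [Ne] core; Si⁺ still has 3 valence electrons.
Breaking into a closed-shell core is much more expensive than removing a leftover valence electron — Na has the largest IE_2 here.
Valence configurations: N⁺ [He]2s²2p², O⁺ [He]2s²2p³, Cl⁺ [Ne]3s²3p⁴, Si⁺ [Ne]3s²3p¹.
Tabulated IE_2 (kJ/mol): N 2856, O 3388, Cl 2298, Na 4562, Si 1577.
So the second ionization energies run Si < Cl < N < O < Na.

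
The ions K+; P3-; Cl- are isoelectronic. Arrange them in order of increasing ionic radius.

K+ < Cl- < P3-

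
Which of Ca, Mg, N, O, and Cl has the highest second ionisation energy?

IE_2 is the cost of taking one more electron from the +1 cation: Ca⁺ still has 1 valence electron; Mg⁺ still has 1 valence electron; N⁺ still has 4 valence electrons; O⁺ still has 5 valence electrons; Cl⁺ still has 6 valence electrons.
All are still removing valence electrons, so compare the +1 ions as you would atoms: IE_2 generally rises across a period (higher Z_eff) and falls down a group (larger shell), subject to the usual subshell exceptions.
Valence configurations: Ca⁺ [Ar]4s¹, Mg⁺ [Ne]3s¹, N⁺ [He]2s²2p², O⁺ [He]2s²2p³, Cl⁺ [Ne]3s²3p⁴.
Approximate IE_2 values (kJ/mol): Ca 1145, Mg 1451, N 2856, O 3388, Cl 2298.
So the second ionization energies run Ca < Mg < Cl < N < O.

O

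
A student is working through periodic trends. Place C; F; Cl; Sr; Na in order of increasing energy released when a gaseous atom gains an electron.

Sr < Na < C < F < Cl

C is in period 2, group 14; F is in period 2, group 17; Na is in period 3, group 1; Cl is in period 3, group 17; Sr is in period 5, group 2.
Electron affinity generally becomes more exothermic across a period toward the halogens and less exothermic down a group.
These span different periods and groups, so the two trends combine.
Na > Sr: the two effects oppose for this pair; the down-group effect wins (53 vs 5 kJ/mol).
C > Na: both effects reinforce here, so C is clearly the higher of the two.
F > C: both are in period 2; the period trend gives F the larger value.
Cl > F: this pair runs against the simple trend — see the exception note.
Note the exception: Cl has a higher electron affinity than F, contrary to the simple trend — F's small 2p subshell makes the incoming electron feel strong e⁻–e⁻ repulsion, so Cl actually releases more energy on gaining an electron.
Approximate values (kJ/mol): C 122, F 328, Na 53, Cl 349, Sr 5.
So from lowest to highest: Sr < Na < C < F < Cl.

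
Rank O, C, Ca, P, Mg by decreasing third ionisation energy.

After 2 electrons have been removed, what remains? O²⁺ still has 4 valence electrons; C²⁺ still has 2 valence electrons; Ca²⁺ is the bare [Ar] core; P²⁺ still has 3 valence electrons; Mg²⁺ is the bare [Ne] core.
Usually core removal costs more than valence removal, but here the competition is close: a tightly held n=2 valence electron can cost more to remove than an n=3 core electron, so the actual values have to decide it.
Valence configurations: O²⁺ [He]2s²2p², C²⁺ [He]2s², P²⁺ [Ne]3s²3p¹.
Tabulated IE_3 (kJ/mol): O 5300, C 4620, Ca 4912, P 2914, Mg 7733.
Hence IE_3: P < C < Ca < O < Mg.

Mg, O, Ca, C, P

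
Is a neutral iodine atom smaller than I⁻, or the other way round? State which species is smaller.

Forming I⁻ adds 1 electron to I. More electron–electron repulsion in the same shell, with unchanged nuclear charge, lets the cloud expand.
An anion is larger than its parent atom: I⁻ > I.

I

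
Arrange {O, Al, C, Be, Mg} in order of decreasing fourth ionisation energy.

Be > Al > Mg > O > C

Consider each +3 ion: O³⁺ still has 3 valence electrons; Al³⁺ is the bare [Ne] core; C³⁺ still has 1 valence electron; Be³⁺ is already 1 electron into the core; Mg³⁺ is already 1 electron into the core.
Breaking into a closed-shell core is much more expensive than removing a leftover valence electron — Mg, Al and Be have the largest IE_4 here.
Valence configurations: O³⁺ [He]2s²2p¹, C³⁺ [He]2s¹.
The numbers (kJ/mol): O 7469, Al 11577, C 6223, Be 21007, Mg 10543.
Overall IE_4 order: C < O < Mg < Al < Be.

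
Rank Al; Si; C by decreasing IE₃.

C > Si > Al

IE_3 is the cost of taking one more electron from the +2 cation: Al²⁺ still has 1 valence electron; Si²⁺ still has 2 valence electrons; C²⁺ still has 2 valence electrons.
All are still removing valence electrons, so compare the +2 ions as you would atoms: IE_3 generally rises across a period (higher Z_eff) and falls down a group (larger shell), subject to the usual subshell exceptions.
Valence configurations: Al²⁺ [Ne]3s¹, Si²⁺ [Ne]3s², C²⁺ [He]2s².
Tabulated IE_3 (kJ/mol): Al 2745, Si 3232, C 4620.
Putting it together, IE_3: Al < Si < C.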